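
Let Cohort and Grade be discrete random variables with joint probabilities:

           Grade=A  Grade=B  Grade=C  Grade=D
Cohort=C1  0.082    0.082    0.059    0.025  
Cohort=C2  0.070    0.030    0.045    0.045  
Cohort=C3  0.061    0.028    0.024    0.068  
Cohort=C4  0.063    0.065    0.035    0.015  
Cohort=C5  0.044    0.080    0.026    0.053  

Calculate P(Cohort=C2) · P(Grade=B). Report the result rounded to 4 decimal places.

P(Cohort=C2) = 0.070 + 0.030 + 0.045 + 0.045 = 0.190.
P(Grade=B) = 0.082 + 0.030 + 0.028 + 0.065 + 0.080 = 0.285.
Product: 0.190 × 0.285 = 0.0542.

0.0542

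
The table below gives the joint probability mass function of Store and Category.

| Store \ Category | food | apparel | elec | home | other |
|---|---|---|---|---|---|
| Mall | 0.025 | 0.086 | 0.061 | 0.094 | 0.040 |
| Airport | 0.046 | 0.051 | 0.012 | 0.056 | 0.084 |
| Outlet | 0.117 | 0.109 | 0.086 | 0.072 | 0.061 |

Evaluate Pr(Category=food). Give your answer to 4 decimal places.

0.1880

P(Category=food) = 0.025 + 0.046 + 0.117 = 0.188.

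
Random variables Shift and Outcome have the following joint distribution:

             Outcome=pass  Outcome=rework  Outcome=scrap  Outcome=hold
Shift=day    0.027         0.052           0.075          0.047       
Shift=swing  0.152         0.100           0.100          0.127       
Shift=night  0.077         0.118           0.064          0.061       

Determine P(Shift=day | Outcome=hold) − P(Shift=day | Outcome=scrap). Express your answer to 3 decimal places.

-0.114

P(Outcome=hold) = 0.047 + 0.127 + 0.061 = 0.235; P(Shift=day | Outcome=hold) = 0.047/0.235 = 0.2000.
P(Outcome=scrap) = 0.075 + 0.100 + 0.064 = 0.239; P(Shift=day | Outcome=scrap) = 0.075/0.239 = 0.3138.
Difference = -0.114.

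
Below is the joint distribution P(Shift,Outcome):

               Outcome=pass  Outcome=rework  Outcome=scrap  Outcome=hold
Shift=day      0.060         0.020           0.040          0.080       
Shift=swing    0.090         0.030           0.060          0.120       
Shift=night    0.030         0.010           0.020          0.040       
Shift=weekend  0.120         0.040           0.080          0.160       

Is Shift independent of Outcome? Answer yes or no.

yes

Every cell satisfies P(Shift,Outcome) = P(Shift)·P(Outcome). For instance P(Shift=night) = 0.100, P(Outcome=pass) = 0.300, and 0.100×0.300 = 0.030 matches the joint entry. So Shift and Outcome are independent.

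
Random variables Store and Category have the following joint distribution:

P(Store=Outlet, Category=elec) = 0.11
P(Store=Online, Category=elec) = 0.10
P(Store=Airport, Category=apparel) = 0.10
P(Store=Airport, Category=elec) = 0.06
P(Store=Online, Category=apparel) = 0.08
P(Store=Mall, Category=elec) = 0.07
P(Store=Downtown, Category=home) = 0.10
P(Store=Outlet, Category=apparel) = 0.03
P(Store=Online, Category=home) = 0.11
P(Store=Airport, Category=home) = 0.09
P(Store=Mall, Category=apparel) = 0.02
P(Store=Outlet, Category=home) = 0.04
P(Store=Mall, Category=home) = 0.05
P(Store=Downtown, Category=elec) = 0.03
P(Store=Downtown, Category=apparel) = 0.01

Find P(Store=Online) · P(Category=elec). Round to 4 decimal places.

0.1073

P(Store=Online) = 0.08 + 0.10 + 0.11 = 0.29.
P(Category=elec) = 0.03 + 0.07 + 0.06 + 0.11 + 0.10 = 0.37.
Product: 0.29 × 0.37 = 0.1073.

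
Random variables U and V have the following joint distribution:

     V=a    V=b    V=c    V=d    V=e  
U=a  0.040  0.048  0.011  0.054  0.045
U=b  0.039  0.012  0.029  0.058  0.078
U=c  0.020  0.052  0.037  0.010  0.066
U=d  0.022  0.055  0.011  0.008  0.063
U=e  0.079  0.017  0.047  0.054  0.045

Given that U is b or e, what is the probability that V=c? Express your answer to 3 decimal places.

P(U=b) = 0.039 + 0.012 + 0.029 + 0.058 + 0.078 = 0.216.
P(U=e) = 0.079 + 0.017 + 0.047 + 0.054 + 0.045 = 0.242.
P(U ∈ {b, e}) = 0.216 + 0.242 = 0.458; P(V=c, U ∈ {b, e}) = 0.029 + 0.047 = 0.076.
P(V=c | U ∈ {b, e}) = 0.076/0.458 = 0.166.

0.166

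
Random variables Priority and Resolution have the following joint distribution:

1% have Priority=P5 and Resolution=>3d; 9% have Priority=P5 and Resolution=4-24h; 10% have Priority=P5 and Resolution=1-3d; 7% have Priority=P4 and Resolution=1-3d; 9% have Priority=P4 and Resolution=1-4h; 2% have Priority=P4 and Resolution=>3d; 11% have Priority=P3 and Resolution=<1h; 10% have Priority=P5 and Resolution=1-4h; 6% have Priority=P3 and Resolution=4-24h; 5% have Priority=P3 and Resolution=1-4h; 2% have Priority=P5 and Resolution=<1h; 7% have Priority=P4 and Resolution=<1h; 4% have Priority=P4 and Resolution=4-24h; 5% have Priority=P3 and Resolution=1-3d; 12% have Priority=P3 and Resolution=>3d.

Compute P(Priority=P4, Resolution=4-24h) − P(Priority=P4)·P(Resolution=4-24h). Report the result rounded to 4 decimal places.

P(Priority=P4) = 0.07 + 0.09 + 0.04 + 0.07 + 0.02 = 0.29.
P(Resolution=4-24h) = 0.06 + 0.04 + 0.09 = 0.19.
P(Priority=P4, Resolution=4-24h) − P(Priority=P4)P(Resolution=4-24h) = 0.04 − 0.29×0.19 = -0.0151.

-0.0151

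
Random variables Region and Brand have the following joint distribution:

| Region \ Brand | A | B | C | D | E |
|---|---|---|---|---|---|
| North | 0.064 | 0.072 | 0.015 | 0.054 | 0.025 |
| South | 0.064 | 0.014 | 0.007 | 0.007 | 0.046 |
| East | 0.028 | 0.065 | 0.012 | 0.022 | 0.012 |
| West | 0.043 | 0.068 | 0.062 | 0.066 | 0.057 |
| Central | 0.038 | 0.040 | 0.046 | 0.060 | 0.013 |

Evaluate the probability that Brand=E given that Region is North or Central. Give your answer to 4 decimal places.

P(Region=North) = 0.064 + 0.072 + 0.015 + 0.054 + 0.025 = 0.230.
P(Region=Central) = 0.038 + 0.040 + 0.046 + 0.060 + 0.013 = 0.197.
P(Region ∈ {North, Central}) = 0.230 + 0.197 = 0.427; P(Brand=E, Region ∈ {North, Central}) = 0.025 + 0.013 = 0.038.
P(Brand=E | Region ∈ {North, Central}) = 0.038/0.427 = 0.0890.

0.0890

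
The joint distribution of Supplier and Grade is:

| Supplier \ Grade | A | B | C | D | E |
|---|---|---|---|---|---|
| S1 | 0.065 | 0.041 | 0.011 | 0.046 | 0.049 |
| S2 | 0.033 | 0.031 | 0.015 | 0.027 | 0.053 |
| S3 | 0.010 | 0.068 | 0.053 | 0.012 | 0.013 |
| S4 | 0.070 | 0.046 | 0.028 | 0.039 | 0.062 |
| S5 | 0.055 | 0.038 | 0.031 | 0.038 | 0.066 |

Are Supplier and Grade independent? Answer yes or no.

no

P(Supplier=S3) = 0.156 and P(Grade=B) = 0.224, so their product is 0.03494, but P(Supplier=S3, Grade=B) = 0.068. Since these differ, Supplier and Grade are not independent.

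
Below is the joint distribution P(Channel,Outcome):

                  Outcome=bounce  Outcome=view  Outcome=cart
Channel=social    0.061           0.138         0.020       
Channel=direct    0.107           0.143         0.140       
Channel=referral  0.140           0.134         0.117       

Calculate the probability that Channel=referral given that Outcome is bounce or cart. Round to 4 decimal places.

P(Outcome=bounce) = 0.061 + 0.107 + 0.140 = 0.308.
P(Outcome=cart) = 0.020 + 0.140 + 0.117 = 0.277.
P(Outcome ∈ {bounce, cart}) = 0.308 + 0.277 = 0.585; P(Channel=referral, Outcome ∈ {bounce, cart}) = 0.140 + 0.117 = 0.257.
P(Channel=referral | Outcome ∈ {bounce, cart}) = 0.257/0.585 = 0.4393.

0.4393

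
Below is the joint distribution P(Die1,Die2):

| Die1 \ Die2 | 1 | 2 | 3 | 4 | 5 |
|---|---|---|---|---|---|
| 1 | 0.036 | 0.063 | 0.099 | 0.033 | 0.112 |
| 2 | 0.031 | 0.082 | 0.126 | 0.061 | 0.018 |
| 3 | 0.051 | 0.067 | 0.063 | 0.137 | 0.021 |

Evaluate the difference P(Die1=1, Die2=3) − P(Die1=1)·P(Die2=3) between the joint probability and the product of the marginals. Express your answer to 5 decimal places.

P(Die1=1) = 0.036 + 0.063 + 0.099 + 0.033 + 0.112 = 0.343.
P(Die2=3) = 0.099 + 0.126 + 0.063 = 0.288.
P(Die1=1, Die2=3) − P(Die1=1)P(Die2=3) = 0.099 − 0.343×0.288 = 0.00022.

0.00022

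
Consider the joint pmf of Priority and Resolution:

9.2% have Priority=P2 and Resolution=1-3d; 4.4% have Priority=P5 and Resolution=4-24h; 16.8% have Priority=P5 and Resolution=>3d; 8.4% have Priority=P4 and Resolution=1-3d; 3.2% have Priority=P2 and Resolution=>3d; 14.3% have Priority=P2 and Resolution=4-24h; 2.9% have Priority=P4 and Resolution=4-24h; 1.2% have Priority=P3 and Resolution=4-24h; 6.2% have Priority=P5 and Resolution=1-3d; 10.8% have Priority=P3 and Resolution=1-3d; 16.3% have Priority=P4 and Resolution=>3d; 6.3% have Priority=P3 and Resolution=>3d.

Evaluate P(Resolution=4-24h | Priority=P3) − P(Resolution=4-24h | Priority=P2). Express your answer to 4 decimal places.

P(Priority=P3) = 0.012 + 0.108 + 0.063 = 0.183; P(Resolution=4-24h | Priority=P3) = 0.012/0.183 = 0.06557.
P(Priority=P2) = 0.143 + 0.092 + 0.032 = 0.267; P(Resolution=4-24h | Priority=P2) = 0.143/0.267 = 0.53558.
Difference = -0.4700.

-0.4700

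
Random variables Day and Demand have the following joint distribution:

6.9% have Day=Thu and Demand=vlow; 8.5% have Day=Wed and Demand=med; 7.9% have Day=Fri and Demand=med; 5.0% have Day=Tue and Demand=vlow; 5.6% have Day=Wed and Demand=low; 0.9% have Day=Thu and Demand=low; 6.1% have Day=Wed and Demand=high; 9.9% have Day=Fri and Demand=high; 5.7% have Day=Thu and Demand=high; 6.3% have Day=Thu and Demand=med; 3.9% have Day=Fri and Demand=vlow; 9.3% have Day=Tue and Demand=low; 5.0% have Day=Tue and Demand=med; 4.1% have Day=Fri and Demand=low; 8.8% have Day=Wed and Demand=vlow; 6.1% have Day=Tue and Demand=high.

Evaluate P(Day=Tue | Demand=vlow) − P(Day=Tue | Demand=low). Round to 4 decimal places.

-0.2641

P(Demand=vlow) = 0.050 + 0.088 + 0.069 + 0.039 = 0.246; P(Day=Tue | Demand=vlow) = 0.050/0.246 = 0.20325.
P(Demand=low) = 0.093 + 0.056 + 0.009 + 0.041 = 0.199; P(Day=Tue | Demand=low) = 0.093/0.199 = 0.46734.
Difference = -0.2641.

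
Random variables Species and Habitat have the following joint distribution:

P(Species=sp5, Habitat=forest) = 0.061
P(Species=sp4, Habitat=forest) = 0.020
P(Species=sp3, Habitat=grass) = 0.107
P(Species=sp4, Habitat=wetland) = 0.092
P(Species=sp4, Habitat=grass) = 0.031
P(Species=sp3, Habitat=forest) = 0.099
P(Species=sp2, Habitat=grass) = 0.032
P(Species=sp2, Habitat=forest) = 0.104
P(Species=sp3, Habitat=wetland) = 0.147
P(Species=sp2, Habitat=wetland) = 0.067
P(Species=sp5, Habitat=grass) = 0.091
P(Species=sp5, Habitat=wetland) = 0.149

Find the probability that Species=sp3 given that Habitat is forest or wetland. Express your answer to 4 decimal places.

P(Habitat=forest) = 0.104 + 0.099 + 0.020 + 0.061 = 0.284.
P(Habitat=wetland) = 0.067 + 0.147 + 0.092 + 0.149 = 0.455.
P(Habitat ∈ {forest, wetland}) = 0.284 + 0.455 = 0.739; P(Species=sp3, Habitat ∈ {forest, wetland}) = 0.099 + 0.147 = 0.246.
P(Species=sp3 | Habitat ∈ {forest, wetland}) = 0.246/0.739 = 0.3329.

0.3329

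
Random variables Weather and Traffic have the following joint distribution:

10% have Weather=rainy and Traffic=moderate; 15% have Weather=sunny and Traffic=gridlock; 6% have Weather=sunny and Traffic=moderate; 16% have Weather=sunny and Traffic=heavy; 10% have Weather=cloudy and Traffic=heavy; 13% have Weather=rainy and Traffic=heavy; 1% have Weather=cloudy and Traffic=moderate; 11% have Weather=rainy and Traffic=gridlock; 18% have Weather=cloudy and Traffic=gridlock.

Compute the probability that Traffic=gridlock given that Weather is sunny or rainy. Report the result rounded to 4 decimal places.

P(Weather=sunny) = 0.06 + 0.16 + 0.15 = 0.37.
P(Weather=rainy) = 0.10 + 0.13 + 0.11 = 0.34.
P(Weather ∈ {sunny, rainy}) = 0.37 + 0.34 = 0.71; P(Traffic=gridlock, Weather ∈ {sunny, rainy}) = 0.15 + 0.11 = 0.26.
P(Traffic=gridlock | Weather ∈ {sunny, rainy}) = 0.26/0.71 = 0.3662.

0.3662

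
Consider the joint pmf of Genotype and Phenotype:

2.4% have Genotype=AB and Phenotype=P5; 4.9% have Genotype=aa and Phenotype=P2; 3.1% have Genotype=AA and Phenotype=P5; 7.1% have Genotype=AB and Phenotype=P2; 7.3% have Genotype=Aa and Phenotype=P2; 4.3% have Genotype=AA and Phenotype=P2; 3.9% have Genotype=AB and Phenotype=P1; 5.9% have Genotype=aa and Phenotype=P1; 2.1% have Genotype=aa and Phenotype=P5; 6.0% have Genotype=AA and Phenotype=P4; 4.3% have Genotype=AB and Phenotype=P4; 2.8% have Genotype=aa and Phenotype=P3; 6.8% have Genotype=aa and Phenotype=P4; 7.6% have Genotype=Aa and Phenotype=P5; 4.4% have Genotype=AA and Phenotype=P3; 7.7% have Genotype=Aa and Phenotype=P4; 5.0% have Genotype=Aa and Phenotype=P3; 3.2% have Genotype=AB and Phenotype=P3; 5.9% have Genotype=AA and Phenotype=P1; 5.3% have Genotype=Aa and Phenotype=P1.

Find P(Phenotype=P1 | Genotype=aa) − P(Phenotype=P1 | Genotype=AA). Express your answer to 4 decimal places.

0.0133

P(Genotype=aa) = 0.059 + 0.049 + 0.028 + 0.068 + 0.021 = 0.225; P(Phenotype=P1 | Genotype=aa) = 0.059/0.225 = 0.26222.
P(Genotype=AA) = 0.059 + 0.043 + 0.044 + 0.060 + 0.031 = 0.237; P(Phenotype=P1 | Genotype=AA) = 0.059/0.237 = 0.24895.
Difference = 0.0133.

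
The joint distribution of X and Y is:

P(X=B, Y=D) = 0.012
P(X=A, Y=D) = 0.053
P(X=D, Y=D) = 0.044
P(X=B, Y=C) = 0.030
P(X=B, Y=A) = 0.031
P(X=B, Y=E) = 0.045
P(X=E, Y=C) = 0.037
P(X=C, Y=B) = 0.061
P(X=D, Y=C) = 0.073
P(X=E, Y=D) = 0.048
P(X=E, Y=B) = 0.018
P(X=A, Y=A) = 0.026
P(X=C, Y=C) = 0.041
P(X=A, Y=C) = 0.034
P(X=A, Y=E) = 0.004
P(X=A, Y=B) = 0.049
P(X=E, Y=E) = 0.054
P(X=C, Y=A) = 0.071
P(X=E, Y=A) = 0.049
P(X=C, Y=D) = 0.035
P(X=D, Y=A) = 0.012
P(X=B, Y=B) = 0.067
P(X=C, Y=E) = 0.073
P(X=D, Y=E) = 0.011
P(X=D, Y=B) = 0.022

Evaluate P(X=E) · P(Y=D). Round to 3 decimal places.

0.040

P(X=E) = 0.049 + 0.018 + 0.037 + 0.048 + 0.054 = 0.206.
P(Y=D) = 0.053 + 0.012 + 0.035 + 0.044 + 0.048 = 0.192.
Product: 0.206 × 0.192 = 0.040.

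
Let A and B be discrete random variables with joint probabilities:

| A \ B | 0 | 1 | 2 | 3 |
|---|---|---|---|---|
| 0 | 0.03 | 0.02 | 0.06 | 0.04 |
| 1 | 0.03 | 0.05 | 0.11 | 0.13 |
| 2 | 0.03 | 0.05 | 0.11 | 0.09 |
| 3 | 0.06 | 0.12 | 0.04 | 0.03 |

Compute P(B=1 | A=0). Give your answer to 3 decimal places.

P(A=0) = 0.03 + 0.02 + 0.06 + 0.04 = 0.15.
P(B=1 | A=0) = 0.02/0.15 = 0.133.

0.133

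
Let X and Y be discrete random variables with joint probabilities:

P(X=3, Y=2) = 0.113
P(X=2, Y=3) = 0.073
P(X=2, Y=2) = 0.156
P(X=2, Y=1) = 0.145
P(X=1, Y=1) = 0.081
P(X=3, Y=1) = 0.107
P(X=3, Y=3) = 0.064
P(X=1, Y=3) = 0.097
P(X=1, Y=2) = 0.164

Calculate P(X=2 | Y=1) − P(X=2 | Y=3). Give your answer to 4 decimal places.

P(Y=1) = 0.081 + 0.145 + 0.107 = 0.333; P(X=2 | Y=1) = 0.145/0.333 = 0.43544.
P(Y=3) = 0.097 + 0.073 + 0.064 = 0.234; P(X=2 | Y=3) = 0.073/0.234 = 0.31197.
Difference = 0.1235.

0.1235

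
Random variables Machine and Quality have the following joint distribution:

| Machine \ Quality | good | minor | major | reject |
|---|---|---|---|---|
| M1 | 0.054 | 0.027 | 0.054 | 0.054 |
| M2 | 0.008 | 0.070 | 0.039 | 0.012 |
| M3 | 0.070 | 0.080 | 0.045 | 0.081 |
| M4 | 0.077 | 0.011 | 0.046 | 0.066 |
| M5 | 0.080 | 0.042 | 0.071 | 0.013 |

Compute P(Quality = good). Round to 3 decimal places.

0.289

P(Quality=good) = 0.054 + 0.008 + 0.070 + 0.077 + 0.080 = 0.289.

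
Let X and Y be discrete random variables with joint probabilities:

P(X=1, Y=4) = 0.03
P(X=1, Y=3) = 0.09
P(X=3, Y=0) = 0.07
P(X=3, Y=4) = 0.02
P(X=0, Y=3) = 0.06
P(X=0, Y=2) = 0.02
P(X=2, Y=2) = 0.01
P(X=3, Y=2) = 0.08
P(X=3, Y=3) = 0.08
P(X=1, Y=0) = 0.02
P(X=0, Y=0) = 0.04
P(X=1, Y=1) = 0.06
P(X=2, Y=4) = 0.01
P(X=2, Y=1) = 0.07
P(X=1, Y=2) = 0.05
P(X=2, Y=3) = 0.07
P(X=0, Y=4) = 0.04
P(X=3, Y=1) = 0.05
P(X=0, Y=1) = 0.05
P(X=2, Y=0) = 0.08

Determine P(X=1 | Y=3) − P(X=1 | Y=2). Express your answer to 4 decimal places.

P(Y=3) = 0.06 + 0.09 + 0.07 + 0.08 = 0.30; P(X=1 | Y=3) = 0.09/0.30 = 0.30000.
P(Y=2) = 0.02 + 0.05 + 0.01 + 0.08 = 0.16; P(X=1 | Y=2) = 0.05/0.16 = 0.31250.
Difference = -0.0125.

-0.0125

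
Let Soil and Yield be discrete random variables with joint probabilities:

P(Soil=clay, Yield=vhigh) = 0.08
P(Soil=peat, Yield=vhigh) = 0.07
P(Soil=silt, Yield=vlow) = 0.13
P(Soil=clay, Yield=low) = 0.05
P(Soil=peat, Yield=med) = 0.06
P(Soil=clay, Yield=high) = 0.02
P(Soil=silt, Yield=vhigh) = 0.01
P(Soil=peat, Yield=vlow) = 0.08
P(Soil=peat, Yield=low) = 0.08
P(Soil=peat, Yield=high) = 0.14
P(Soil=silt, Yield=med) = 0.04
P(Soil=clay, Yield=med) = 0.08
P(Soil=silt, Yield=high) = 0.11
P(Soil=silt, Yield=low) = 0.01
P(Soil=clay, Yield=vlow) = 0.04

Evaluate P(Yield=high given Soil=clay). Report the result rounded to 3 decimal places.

0.074

P(Soil=clay) = 0.04 + 0.05 + 0.08 + 0.02 + 0.08 = 0.27.
P(Yield=high | Soil=clay) = 0.02/0.27 = 0.074.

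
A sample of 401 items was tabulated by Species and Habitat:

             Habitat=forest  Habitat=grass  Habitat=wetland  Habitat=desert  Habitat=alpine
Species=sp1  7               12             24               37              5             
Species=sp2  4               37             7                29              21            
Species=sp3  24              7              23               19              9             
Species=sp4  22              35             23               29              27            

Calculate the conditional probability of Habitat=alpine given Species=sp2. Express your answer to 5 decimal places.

0.21429

Total with Species=sp2: 4 + 37 + 7 + 29 + 21 = 98.
P(Habitat=alpine | Species=sp2) = 21/98 = 0.21429.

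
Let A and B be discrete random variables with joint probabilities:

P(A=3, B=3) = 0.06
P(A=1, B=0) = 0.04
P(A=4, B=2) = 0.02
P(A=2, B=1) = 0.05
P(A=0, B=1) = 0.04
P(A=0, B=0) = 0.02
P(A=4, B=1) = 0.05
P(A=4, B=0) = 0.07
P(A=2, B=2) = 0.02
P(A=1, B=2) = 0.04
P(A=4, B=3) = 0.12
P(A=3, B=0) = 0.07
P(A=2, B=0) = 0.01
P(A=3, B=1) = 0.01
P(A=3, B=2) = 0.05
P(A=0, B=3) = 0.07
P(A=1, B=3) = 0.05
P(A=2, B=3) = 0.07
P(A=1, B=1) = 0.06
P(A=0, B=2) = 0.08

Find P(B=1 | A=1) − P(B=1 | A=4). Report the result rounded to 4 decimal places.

P(A=1) = 0.04 + 0.06 + 0.04 + 0.05 = 0.19; P(B=1 | A=1) = 0.06/0.19 = 0.31579.
P(A=4) = 0.07 + 0.05 + 0.02 + 0.12 = 0.26; P(B=1 | A=4) = 0.05/0.26 = 0.19231.
Difference = 0.1235.

0.1235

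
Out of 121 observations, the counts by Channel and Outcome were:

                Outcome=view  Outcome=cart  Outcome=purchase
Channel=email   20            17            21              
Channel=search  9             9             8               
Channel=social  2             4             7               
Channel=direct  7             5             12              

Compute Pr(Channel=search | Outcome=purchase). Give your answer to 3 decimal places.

Total with Outcome=purchase: 21 + 8 + 7 + 12 = 48.
P(Channel=search | Outcome=purchase) = 8/48 = 0.167.

0.167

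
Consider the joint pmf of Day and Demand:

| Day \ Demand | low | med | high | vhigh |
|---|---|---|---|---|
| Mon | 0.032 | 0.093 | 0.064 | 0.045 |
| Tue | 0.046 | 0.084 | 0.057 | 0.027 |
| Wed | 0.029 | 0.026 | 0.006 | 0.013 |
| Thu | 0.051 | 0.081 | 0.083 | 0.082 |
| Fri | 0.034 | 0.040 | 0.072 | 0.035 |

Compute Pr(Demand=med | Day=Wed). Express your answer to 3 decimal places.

P(Day=Wed) = 0.029 + 0.026 + 0.006 + 0.013 = 0.074.
P(Demand=med | Day=Wed) = 0.026/0.074 = 0.351.

0.351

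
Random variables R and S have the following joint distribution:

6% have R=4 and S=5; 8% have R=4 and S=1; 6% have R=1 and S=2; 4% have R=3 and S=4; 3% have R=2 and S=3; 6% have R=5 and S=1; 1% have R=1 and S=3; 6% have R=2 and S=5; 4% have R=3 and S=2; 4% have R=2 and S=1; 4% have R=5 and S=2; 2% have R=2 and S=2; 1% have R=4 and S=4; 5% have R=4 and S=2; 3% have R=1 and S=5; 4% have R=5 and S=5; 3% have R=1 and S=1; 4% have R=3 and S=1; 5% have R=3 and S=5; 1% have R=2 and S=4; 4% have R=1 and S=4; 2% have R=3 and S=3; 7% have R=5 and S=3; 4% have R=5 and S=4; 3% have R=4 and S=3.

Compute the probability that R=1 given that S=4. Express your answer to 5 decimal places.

P(S=4) = 0.04 + 0.01 + 0.04 + 0.01 + 0.04 = 0.14.
P(R=1 | S=4) = 0.04/0.14 = 0.28571.

0.28571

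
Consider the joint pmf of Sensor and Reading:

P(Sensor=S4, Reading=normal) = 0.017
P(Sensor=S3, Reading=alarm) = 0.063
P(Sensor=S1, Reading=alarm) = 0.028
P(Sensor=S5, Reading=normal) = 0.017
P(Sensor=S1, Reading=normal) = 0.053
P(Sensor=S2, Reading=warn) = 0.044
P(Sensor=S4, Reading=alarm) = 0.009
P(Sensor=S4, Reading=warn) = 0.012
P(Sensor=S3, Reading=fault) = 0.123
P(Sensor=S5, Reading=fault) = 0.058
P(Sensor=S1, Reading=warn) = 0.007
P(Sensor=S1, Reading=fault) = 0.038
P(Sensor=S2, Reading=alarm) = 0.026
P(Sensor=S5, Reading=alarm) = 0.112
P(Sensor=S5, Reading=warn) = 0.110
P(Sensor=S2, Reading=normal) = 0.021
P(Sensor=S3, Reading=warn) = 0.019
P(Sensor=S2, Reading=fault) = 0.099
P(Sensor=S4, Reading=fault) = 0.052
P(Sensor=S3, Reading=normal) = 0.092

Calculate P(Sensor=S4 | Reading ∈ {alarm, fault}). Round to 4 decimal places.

0.1003

P(Reading=alarm) = 0.028 + 0.026 + 0.063 + 0.009 + 0.112 = 0.238.
P(Reading=fault) = 0.038 + 0.099 + 0.123 + 0.052 + 0.058 = 0.370.
P(Reading ∈ {alarm, fault}) = 0.238 + 0.370 = 0.608; P(Sensor=S4, Reading ∈ {alarm, fault}) = 0.009 + 0.052 = 0.061.
P(Sensor=S4 | Reading ∈ {alarm, fault}) = 0.061/0.608 = 0.1003.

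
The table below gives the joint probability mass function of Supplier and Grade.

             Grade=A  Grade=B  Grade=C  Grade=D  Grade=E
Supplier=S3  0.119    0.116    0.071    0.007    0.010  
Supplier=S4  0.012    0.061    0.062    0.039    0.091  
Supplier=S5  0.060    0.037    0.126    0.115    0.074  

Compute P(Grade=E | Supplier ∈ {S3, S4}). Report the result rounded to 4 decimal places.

P(Supplier=S3) = 0.119 + 0.116 + 0.071 + 0.007 + 0.010 = 0.323.
P(Supplier=S4) = 0.012 + 0.061 + 0.062 + 0.039 + 0.091 = 0.265.
P(Supplier ∈ {S3, S4}) = 0.323 + 0.265 = 0.588; P(Grade=E, Supplier ∈ {S3, S4}) = 0.010 + 0.091 = 0.101.
P(Grade=E | Supplier ∈ {S3, S4}) = 0.101/0.588 = 0.1718.

0.1718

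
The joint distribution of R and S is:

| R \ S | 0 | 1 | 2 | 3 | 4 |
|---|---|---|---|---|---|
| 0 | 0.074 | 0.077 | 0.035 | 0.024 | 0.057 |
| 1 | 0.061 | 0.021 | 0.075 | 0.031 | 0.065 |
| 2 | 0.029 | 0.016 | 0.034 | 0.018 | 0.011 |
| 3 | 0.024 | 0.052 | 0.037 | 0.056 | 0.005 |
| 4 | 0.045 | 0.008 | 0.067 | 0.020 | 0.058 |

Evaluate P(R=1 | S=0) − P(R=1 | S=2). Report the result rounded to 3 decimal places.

-0.041

P(S=0) = 0.074 + 0.061 + 0.029 + 0.024 + 0.045 = 0.233; P(R=1 | S=0) = 0.061/0.233 = 0.2618.
P(S=2) = 0.035 + 0.075 + 0.034 + 0.037 + 0.067 = 0.248; P(R=1 | S=2) = 0.075/0.248 = 0.3024.
Difference = -0.041.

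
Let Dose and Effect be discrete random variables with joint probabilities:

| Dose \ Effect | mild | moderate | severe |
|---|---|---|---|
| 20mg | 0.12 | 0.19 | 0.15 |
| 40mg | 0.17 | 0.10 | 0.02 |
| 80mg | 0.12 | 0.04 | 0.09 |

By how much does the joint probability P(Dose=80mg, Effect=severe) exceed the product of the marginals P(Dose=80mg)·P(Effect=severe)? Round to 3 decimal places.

0.025

P(Dose=80mg) = 0.12 + 0.04 + 0.09 = 0.25.
P(Effect=severe) = 0.15 + 0.02 + 0.09 = 0.26.
P(Dose=80mg, Effect=severe) − P(Dose=80mg)P(Effect=severe) = 0.09 − 0.25×0.26 = 0.025.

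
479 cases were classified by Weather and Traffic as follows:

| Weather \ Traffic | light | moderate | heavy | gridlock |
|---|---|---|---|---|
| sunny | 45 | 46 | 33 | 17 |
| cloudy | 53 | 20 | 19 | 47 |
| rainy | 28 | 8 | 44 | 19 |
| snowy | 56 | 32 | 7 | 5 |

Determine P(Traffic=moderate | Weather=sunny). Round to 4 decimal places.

Total with Weather=sunny: 45 + 46 + 33 + 17 = 141.
P(Traffic=moderate | Weather=sunny) = 46/141 = 0.3262.

0.3262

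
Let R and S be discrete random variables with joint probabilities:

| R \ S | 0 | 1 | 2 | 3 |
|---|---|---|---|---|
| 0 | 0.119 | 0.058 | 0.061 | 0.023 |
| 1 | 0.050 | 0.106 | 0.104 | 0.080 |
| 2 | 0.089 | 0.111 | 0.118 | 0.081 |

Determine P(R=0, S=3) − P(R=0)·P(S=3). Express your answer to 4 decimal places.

-0.0250

P(R=0) = 0.119 + 0.058 + 0.061 + 0.023 = 0.261.
P(S=3) = 0.023 + 0.080 + 0.081 = 0.184.
P(R=0, S=3) − P(R=0)P(S=3) = 0.023 − 0.261×0.184 = -0.0250.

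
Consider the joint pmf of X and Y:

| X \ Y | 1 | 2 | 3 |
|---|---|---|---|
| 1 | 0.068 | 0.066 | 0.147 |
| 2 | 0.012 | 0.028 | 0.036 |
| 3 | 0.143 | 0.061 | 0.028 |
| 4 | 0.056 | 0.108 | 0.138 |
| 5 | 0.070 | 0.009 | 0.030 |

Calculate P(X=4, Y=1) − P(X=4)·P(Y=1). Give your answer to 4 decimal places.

P(X=4) = 0.056 + 0.108 + 0.138 = 0.302.
P(Y=1) = 0.068 + 0.012 + 0.143 + 0.056 + 0.070 = 0.349.
P(X=4, Y=1) − P(X=4)P(Y=1) = 0.056 − 0.302×0.349 = -0.0494.

-0.0494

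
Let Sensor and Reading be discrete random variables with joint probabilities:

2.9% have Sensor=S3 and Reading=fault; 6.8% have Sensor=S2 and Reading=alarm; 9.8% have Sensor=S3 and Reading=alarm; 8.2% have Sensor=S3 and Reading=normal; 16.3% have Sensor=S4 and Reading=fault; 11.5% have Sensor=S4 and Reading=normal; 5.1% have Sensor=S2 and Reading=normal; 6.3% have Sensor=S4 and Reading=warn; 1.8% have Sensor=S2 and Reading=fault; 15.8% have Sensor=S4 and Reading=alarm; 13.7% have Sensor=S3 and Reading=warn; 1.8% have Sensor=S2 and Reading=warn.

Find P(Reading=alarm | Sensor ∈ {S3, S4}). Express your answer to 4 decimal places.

P(Sensor=S3) = 0.082 + 0.137 + 0.098 + 0.029 = 0.346.
P(Sensor=S4) = 0.115 + 0.063 + 0.158 + 0.163 = 0.499.
P(Sensor ∈ {S3, S4}) = 0.346 + 0.499 = 0.845; P(Reading=alarm, Sensor ∈ {S3, S4}) = 0.098 + 0.158 = 0.256.
P(Reading=alarm | Sensor ∈ {S3, S4}) = 0.256/0.845 = 0.3030.

0.3030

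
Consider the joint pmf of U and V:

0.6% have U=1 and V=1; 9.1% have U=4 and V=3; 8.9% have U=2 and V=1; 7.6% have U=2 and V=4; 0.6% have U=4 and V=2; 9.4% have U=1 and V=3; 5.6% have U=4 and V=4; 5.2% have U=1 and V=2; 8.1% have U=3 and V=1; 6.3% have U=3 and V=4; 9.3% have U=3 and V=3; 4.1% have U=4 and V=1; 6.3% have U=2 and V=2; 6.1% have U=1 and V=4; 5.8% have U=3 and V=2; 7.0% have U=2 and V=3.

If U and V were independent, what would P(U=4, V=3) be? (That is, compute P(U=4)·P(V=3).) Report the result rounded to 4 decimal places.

0.0675

P(U=4) = 0.041 + 0.006 + 0.091 + 0.056 = 0.194.
P(V=3) = 0.094 + 0.070 + 0.093 + 0.091 = 0.348.
Product: 0.194 × 0.348 = 0.0675.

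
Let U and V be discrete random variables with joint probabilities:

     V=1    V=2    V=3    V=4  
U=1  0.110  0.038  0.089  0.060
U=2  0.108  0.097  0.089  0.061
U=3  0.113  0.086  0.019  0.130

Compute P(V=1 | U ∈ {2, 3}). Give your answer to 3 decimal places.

P(U=2) = 0.108 + 0.097 + 0.089 + 0.061 = 0.355.
P(U=3) = 0.113 + 0.086 + 0.019 + 0.130 = 0.348.
P(U ∈ {2, 3}) = 0.355 + 0.348 = 0.703; P(V=1, U ∈ {2, 3}) = 0.108 + 0.113 = 0.221.
P(V=1 | U ∈ {2, 3}) = 0.221/0.703 = 0.314.

0.314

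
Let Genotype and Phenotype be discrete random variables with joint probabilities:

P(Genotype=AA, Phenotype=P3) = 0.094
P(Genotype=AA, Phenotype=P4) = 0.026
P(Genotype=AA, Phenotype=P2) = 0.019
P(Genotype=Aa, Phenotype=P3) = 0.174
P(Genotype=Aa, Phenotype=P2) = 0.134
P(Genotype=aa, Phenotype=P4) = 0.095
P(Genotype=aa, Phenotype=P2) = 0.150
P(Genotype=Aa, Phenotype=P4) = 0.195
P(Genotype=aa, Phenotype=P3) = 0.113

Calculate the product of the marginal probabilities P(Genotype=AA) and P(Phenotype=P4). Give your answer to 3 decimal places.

P(Genotype=AA) = 0.019 + 0.094 + 0.026 = 0.139.
P(Phenotype=P4) = 0.026 + 0.195 + 0.095 = 0.316.
Product: 0.139 × 0.316 = 0.044.

0.044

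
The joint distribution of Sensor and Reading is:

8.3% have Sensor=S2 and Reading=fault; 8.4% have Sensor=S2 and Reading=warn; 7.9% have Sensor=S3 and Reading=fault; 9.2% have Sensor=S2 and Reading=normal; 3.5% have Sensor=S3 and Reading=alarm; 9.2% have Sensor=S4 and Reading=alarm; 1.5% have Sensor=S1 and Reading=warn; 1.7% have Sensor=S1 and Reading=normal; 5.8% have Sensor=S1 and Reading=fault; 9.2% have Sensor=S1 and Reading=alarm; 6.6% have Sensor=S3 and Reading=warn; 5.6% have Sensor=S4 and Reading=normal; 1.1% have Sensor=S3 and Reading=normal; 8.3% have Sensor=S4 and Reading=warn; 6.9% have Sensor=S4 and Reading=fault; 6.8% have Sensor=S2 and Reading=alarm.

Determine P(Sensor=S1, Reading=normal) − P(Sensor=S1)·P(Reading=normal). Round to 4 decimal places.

P(Sensor=S1) = 0.017 + 0.015 + 0.092 + 0.058 = 0.182.
P(Reading=normal) = 0.017 + 0.092 + 0.011 + 0.056 = 0.176.
P(Sensor=S1, Reading=normal) − P(Sensor=S1)P(Reading=normal) = 0.017 − 0.182×0.176 = -0.0150.

-0.0150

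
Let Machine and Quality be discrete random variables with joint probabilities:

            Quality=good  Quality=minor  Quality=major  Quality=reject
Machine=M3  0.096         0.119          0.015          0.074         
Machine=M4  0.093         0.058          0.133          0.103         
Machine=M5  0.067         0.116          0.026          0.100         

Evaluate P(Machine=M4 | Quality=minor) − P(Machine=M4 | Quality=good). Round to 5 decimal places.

-0.16533

P(Quality=minor) = 0.119 + 0.058 + 0.116 = 0.293; P(Machine=M4 | Quality=minor) = 0.058/0.293 = 0.197952.
P(Quality=good) = 0.096 + 0.093 + 0.067 = 0.256; P(Machine=M4 | Quality=good) = 0.093/0.256 = 0.363281.
Difference = -0.16533.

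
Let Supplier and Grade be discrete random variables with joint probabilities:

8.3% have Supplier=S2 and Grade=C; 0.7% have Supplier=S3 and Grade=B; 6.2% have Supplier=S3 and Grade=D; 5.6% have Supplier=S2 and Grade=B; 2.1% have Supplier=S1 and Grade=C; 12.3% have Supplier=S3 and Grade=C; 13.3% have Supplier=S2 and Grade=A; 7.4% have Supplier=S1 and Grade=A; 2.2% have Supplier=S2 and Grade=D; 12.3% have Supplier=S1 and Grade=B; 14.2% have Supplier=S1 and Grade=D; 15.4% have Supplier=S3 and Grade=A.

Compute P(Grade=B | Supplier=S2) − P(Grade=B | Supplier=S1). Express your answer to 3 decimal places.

P(Supplier=S2) = 0.133 + 0.056 + 0.083 + 0.022 = 0.294; P(Grade=B | Supplier=S2) = 0.056/0.294 = 0.1905.
P(Supplier=S1) = 0.074 + 0.123 + 0.021 + 0.142 = 0.360; P(Grade=B | Supplier=S1) = 0.123/0.360 = 0.3417.
Difference = -0.151.

-0.151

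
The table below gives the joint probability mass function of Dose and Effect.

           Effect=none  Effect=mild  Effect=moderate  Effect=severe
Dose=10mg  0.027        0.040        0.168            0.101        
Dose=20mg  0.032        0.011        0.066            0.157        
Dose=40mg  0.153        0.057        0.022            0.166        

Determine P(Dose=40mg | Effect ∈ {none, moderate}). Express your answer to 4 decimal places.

P(Effect=none) = 0.027 + 0.032 + 0.153 = 0.212.
P(Effect=moderate) = 0.168 + 0.066 + 0.022 = 0.256.
P(Effect ∈ {none, moderate}) = 0.212 + 0.256 = 0.468; P(Dose=40mg, Effect ∈ {none, moderate}) = 0.153 + 0.022 = 0.175.
P(Dose=40mg | Effect ∈ {none, moderate}) = 0.175/0.468 = 0.3739.

0.3739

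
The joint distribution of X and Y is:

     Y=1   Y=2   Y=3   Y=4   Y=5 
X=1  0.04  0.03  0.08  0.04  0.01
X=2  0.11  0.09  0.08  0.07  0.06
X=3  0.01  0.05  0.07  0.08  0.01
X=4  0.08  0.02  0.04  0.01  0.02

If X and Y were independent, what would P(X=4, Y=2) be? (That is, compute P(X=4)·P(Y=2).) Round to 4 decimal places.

0.0323

P(X=4) = 0.08 + 0.02 + 0.04 + 0.01 + 0.02 = 0.17.
P(Y=2) = 0.03 + 0.09 + 0.05 + 0.02 = 0.19.
Product: 0.17 × 0.19 = 0.0323.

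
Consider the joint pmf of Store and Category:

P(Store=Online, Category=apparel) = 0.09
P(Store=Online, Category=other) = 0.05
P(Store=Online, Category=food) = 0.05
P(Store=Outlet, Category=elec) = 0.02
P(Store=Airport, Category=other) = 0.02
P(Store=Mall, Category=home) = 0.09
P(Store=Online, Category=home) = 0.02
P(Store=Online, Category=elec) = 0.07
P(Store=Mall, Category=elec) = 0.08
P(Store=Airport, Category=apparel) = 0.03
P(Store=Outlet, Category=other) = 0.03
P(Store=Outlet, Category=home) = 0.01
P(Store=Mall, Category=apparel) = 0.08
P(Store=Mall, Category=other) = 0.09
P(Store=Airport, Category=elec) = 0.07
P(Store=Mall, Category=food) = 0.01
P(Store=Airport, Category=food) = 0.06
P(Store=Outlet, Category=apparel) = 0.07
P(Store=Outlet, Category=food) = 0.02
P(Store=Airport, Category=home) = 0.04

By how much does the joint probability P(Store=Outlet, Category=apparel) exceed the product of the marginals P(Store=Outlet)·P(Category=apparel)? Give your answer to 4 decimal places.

P(Store=Outlet) = 0.02 + 0.07 + 0.02 + 0.01 + 0.03 = 0.15.
P(Category=apparel) = 0.08 + 0.03 + 0.07 + 0.09 = 0.27.
P(Store=Outlet, Category=apparel) − P(Store=Outlet)P(Category=apparel) = 0.07 − 0.15×0.27 = 0.0295.

0.0295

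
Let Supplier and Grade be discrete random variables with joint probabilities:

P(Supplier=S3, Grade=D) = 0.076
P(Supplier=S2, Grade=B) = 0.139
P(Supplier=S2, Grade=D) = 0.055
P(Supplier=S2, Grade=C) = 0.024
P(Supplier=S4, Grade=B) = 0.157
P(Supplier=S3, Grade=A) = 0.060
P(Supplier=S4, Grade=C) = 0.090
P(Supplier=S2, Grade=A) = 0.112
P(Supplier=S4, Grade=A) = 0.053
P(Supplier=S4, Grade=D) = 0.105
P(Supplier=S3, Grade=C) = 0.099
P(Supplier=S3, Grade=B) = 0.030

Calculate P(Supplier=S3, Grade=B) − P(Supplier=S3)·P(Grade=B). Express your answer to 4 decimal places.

P(Supplier=S3) = 0.060 + 0.030 + 0.099 + 0.076 = 0.265.
P(Grade=B) = 0.139 + 0.030 + 0.157 = 0.326.
P(Supplier=S3, Grade=B) − P(Supplier=S3)P(Grade=B) = 0.030 − 0.265×0.326 = -0.0564.

-0.0564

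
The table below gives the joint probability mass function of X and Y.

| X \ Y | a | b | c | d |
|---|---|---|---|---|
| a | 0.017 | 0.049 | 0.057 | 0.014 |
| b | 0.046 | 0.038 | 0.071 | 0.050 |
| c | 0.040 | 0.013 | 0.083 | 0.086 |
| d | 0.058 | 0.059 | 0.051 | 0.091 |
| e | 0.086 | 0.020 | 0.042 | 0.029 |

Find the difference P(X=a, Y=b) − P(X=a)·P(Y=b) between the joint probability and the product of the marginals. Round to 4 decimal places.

P(X=a) = 0.017 + 0.049 + 0.057 + 0.014 = 0.137.
P(Y=b) = 0.049 + 0.038 + 0.013 + 0.059 + 0.020 = 0.179.
P(X=a, Y=b) − P(X=a)P(Y=b) = 0.049 − 0.137×0.179 = 0.0245.

0.0245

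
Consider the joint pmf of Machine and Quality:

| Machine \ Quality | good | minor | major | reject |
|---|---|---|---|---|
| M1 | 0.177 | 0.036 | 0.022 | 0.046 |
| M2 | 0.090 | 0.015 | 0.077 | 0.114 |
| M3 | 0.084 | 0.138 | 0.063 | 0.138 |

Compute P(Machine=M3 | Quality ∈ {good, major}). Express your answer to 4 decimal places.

P(Quality=good) = 0.177 + 0.090 + 0.084 = 0.351.
P(Quality=major) = 0.022 + 0.077 + 0.063 = 0.162.
P(Quality ∈ {good, major}) = 0.351 + 0.162 = 0.513; P(Machine=M3, Quality ∈ {good, major}) = 0.084 + 0.063 = 0.147.
P(Machine=M3 | Quality ∈ {good, major}) = 0.147/0.513 = 0.2865.

0.2865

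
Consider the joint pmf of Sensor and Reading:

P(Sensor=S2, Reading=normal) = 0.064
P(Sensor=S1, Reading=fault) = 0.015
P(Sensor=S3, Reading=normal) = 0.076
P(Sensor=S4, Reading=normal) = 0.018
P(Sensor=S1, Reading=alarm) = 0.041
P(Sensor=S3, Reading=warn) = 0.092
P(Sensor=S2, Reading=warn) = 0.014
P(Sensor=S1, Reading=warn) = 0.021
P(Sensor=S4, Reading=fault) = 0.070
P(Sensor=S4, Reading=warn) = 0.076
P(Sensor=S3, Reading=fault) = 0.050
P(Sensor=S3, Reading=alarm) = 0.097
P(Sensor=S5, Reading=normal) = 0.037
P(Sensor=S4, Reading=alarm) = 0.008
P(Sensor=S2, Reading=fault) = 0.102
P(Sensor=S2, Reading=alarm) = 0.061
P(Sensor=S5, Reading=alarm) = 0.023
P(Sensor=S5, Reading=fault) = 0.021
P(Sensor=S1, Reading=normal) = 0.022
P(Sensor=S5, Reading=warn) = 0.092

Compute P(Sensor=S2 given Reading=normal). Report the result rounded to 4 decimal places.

P(Reading=normal) = 0.022 + 0.064 + 0.076 + 0.018 + 0.037 = 0.217.
P(Sensor=S2 | Reading=normal) = 0.064/0.217 = 0.2949.

0.2949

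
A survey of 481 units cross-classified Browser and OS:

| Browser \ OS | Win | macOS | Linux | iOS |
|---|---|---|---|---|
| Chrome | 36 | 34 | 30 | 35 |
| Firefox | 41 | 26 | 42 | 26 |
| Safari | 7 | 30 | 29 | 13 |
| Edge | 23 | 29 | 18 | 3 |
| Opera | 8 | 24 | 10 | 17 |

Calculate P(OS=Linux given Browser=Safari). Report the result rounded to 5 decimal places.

Total with Browser=Safari: 7 + 30 + 29 + 13 = 79.
P(OS=Linux | Browser=Safari) = 29/79 = 0.36709.

0.36709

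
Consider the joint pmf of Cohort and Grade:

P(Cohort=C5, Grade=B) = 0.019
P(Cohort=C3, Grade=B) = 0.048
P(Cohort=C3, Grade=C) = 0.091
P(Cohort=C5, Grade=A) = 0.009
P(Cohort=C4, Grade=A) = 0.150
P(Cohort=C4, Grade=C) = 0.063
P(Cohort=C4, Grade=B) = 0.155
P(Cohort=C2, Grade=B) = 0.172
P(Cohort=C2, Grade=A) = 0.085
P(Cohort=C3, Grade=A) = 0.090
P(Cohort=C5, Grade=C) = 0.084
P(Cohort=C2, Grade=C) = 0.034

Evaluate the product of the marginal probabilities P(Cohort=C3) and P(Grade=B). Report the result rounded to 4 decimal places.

P(Cohort=C3) = 0.090 + 0.048 + 0.091 = 0.229.
P(Grade=B) = 0.172 + 0.048 + 0.155 + 0.019 = 0.394.
Product: 0.229 × 0.394 = 0.0902.

0.0902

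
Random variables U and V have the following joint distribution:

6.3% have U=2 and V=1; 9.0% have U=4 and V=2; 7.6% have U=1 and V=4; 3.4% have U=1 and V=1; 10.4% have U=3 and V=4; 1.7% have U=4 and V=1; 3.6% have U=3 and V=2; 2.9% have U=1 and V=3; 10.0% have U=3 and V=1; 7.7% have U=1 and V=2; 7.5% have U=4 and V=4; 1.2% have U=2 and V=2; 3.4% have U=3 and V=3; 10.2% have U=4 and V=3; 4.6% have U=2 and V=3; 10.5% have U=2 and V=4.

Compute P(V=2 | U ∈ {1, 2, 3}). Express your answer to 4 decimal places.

P(U=1) = 0.034 + 0.077 + 0.029 + 0.076 = 0.216.
P(U=2) = 0.063 + 0.012 + 0.046 + 0.105 = 0.226.
P(U=3) = 0.100 + 0.036 + 0.034 + 0.104 = 0.274.
P(U ∈ {1, 2, 3}) = 0.216 + 0.226 + 0.274 = 0.716; P(V=2, U ∈ {1, 2, 3}) = 0.077 + 0.012 + 0.036 = 0.125.
P(V=2 | U ∈ {1, 2, 3}) = 0.125/0.716 = 0.1746.

0.1746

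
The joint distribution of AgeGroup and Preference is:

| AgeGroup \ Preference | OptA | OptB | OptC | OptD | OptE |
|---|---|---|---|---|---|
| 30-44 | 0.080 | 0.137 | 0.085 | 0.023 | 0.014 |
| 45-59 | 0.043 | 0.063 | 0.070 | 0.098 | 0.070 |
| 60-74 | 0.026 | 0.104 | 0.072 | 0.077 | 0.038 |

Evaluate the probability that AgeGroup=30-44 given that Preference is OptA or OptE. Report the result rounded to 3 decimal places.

0.347

P(Preference=OptA) = 0.080 + 0.043 + 0.026 = 0.149.
P(Preference=OptE) = 0.014 + 0.070 + 0.038 = 0.122.
P(Preference ∈ {OptA, OptE}) = 0.149 + 0.122 = 0.271; P(AgeGroup=30-44, Preference ∈ {OptA, OptE}) = 0.080 + 0.014 = 0.094.
P(AgeGroup=30-44 | Preference ∈ {OptA, OptE}) = 0.094/0.271 = 0.347.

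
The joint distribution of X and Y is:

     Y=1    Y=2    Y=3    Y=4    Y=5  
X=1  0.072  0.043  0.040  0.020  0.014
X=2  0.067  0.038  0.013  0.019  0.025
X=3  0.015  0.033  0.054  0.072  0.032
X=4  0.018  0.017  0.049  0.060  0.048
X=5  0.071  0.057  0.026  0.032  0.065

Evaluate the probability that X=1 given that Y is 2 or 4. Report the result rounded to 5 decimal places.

0.16113

P(Y=2) = 0.043 + 0.038 + 0.033 + 0.017 + 0.057 = 0.188.
P(Y=4) = 0.020 + 0.019 + 0.072 + 0.060 + 0.032 = 0.203.
P(Y ∈ {2, 4}) = 0.188 + 0.203 = 0.391; P(X=1, Y ∈ {2, 4}) = 0.043 + 0.020 = 0.063.
P(X=1 | Y ∈ {2, 4}) = 0.063/0.391 = 0.16113.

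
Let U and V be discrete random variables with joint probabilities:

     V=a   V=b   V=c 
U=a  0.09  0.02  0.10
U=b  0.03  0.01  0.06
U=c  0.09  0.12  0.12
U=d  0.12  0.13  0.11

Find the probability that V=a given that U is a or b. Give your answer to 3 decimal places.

0.387

P(U=a) = 0.09 + 0.02 + 0.10 = 0.21.
P(U=b) = 0.03 + 0.01 + 0.06 = 0.10.
P(U ∈ {a, b}) = 0.21 + 0.10 = 0.31; P(V=a, U ∈ {a, b}) = 0.09 + 0.03 = 0.12.
P(V=a | U ∈ {a, b}) = 0.12/0.31 = 0.387.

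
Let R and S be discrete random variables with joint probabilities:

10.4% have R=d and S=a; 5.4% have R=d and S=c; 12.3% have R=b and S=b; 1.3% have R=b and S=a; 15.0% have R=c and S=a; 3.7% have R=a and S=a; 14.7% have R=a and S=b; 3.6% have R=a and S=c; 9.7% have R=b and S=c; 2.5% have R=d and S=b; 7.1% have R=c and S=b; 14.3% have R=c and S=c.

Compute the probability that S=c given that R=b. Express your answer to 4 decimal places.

P(R=b) = 0.013 + 0.123 + 0.097 = 0.233.
P(S=c | R=b) = 0.097/0.233 = 0.4163.

0.4163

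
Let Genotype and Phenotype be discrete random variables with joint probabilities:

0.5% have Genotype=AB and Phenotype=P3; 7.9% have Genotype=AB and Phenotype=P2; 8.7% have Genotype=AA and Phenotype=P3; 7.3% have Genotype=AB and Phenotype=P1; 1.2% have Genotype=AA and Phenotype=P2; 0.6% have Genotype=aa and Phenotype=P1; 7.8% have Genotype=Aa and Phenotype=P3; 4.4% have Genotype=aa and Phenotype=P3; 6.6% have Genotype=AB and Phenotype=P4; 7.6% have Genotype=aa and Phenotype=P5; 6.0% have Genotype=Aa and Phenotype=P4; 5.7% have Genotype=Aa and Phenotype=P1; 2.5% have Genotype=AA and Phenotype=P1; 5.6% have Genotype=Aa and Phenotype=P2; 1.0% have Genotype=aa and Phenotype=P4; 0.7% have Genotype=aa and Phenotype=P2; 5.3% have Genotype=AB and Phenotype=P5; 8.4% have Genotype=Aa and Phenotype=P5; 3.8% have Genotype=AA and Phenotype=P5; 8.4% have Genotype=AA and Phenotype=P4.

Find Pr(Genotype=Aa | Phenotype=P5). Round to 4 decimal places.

0.3347

P(Phenotype=P5) = 0.038 + 0.084 + 0.076 + 0.053 = 0.251.
P(Genotype=Aa | Phenotype=P5) = 0.084/0.251 = 0.3347.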